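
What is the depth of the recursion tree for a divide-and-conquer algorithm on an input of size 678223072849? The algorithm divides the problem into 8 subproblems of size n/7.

For divide and conquer with division factor 7:

Problem sizes at each level:
Level 0: 678223072849
Level 1: 96889010407
Level 2: 13841287201
Level 3: 1977326743
Level 4: 282475249
Level 5: 40353607
Level 6: 5764801
Level 7: 823543
Level 8: 117649
Level 9: 16807
Level 10: 2401
Level 11: 343
Level 12: 49
Level 13: 7
Level 14: 1

The root is level 0 and the size-1 base case is level 14 (the tree spans levels 0 through 14, i.e. 15 levels counting the root), so the depth is the number of divisions: log_7(678223072849) = 14

The recursion tree depth is log_7(678223072849) = 14. At each level, the problem size is divided by 7, so it takes 14 divisions to reduce to a base case of size 1. The algorithm makes 8 recursive calls at each level.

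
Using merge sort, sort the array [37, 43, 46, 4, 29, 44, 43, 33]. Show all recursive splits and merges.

Merge sort trace:

Split: [37, 43, 46, 4, 29, 44, 43, 33] -> [37, 43, 46, 4] and [29, 44, 43, 33]
  Split: [37, 43, 46, 4] -> [37, 43] and [46, 4]
    Split: [37, 43] -> [37] and [43]
    Merge: [37] + [43] -> [37, 43]
    Split: [46, 4] -> [46] and [4]
    Merge: [46] + [4] -> [4, 46]
  Merge: [37, 43] + [4, 46] -> [4, 37, 43, 46]
  Split: [29, 44, 43, 33] -> [29, 44] and [43, 33]
    Split: [29, 44] -> [29] and [44]
    Merge: [29] + [44] -> [29, 44]
    Split: [43, 33] -> [43] and [33]
    Merge: [43] + [33] -> [33, 43]
  Merge: [29, 44] + [33, 43] -> [29, 33, 43, 44]
Merge: [4, 37, 43, 46] + [29, 33, 43, 44] -> [4, 29, 33, 37, 43, 43, 44, 46]

Final sorted array: [4, 29, 33, 37, 43, 43, 44, 46]

The merge sort proceeds by recursively splitting the array and merging sorted halves.
After all merges, the sorted array is [4, 29, 33, 37, 43, 43, 44, 46].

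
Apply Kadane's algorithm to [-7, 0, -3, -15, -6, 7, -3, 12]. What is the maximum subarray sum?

Using Kadane's algorithm on [-7, 0, -3, -15, -6, 7, -3, 12]:

Scanning through the array:
Position 1 (value 0): max_ending_here = 0, max_so_far = 0
Position 2 (value -3): max_ending_here = -3, max_so_far = 0
Position 3 (value -15): max_ending_here = -15, max_so_far = 0
Position 4 (value -6): max_ending_here = -6, max_so_far = 0
Position 5 (value 7): max_ending_here = 7, max_so_far = 7
Position 6 (value -3): max_ending_here = 4, max_so_far = 7
Position 7 (value 12): max_ending_here = 16, max_so_far = 16

Maximum subarray: [7, -3, 12]
Maximum sum: 16

The maximum subarray is [7, -3, 12] with sum 16. This subarray runs from index 5 to index 7.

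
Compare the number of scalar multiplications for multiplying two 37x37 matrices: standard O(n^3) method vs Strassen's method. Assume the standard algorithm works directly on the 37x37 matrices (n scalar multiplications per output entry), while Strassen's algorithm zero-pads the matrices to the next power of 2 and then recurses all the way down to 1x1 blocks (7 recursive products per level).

Matrix multiplication for 37x37 matrices:

Strassen's algorithm requires power-of-2 dimensions. Pad 37x37 to 64x64 (next power of 2).

Standard algorithm: 37^3 = 50653 multiplications
Strassen's algorithm: 7^(log2(64)) = 7^6 = 117649 multiplications
Difference: 50653 - 117649 = -66996 (Strassen uses MORE here due to padding overhead — for small or just-over-power-of-2 n, padding can outweigh the per-level savings)

Standard: 50653 multiplications (37^3). Strassen: 117649 multiplications (7^6, after padding to 64x64). Strassen reduces 8 recursive multiplications to 7 at each level.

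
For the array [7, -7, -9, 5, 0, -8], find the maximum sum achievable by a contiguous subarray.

Using Kadane's algorithm on [7, -7, -9, 5, 0, -8]:

Scanning through the array:
Position 1 (value -7): max_ending_here = 0, max_so_far = 7
Position 2 (value -9): max_ending_here = -9, max_so_far = 7
Position 3 (value 5): max_ending_here = 5, max_so_far = 7
Position 4 (value 0): max_ending_here = 5, max_so_far = 7
Position 5 (value -8): max_ending_here = -3, max_so_far = 7

Maximum subarray: [7]
Maximum sum: 7

The maximum subarray is [7] with sum 7. This subarray runs from index 0 to index 0.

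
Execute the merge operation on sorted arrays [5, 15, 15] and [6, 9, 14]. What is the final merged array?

Merging process:

Compare 5 vs 6: take 5 from left. Merged: [5]
Compare 15 vs 6: take 6 from right. Merged: [5, 6]
Compare 15 vs 9: take 9 from right. Merged: [5, 6, 9]
Compare 15 vs 14: take 14 from right. Merged: [5, 6, 9, 14]
Append remaining from left: [15, 15]. Merged: [5, 6, 9, 14, 15, 15]

Final merged array: [5, 6, 9, 14, 15, 15]
Total comparisons: 4

The merged array is [5, 6, 9, 14, 15, 15], requiring 4 comparisons. The merge step runs in O(n) time where n is the total number of elements.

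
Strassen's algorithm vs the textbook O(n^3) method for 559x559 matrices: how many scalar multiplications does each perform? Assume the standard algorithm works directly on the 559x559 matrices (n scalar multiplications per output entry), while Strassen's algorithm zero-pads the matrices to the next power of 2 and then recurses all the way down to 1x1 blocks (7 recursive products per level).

Matrix multiplication for 559x559 matrices:

Strassen's algorithm requires power-of-2 dimensions. Pad 559x559 to 1024x1024 (next power of 2).

Standard algorithm: 559^3 = 174676879 multiplications
Strassen's algorithm: 7^(log2(1024)) = 7^10 = 282475249 multiplications
Difference: 174676879 - 282475249 = -107798370 (Strassen uses MORE here due to padding overhead — for small or just-over-power-of-2 n, padding can outweigh the per-level savings)

Standard: 174676879 multiplications (559^3). Strassen: 282475249 multiplications (7^10, after padding to 1024x1024). Strassen reduces 8 recursive multiplications to 7 at each level.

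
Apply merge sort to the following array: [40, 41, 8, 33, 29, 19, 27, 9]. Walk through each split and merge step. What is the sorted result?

Merge sort trace:

Split: [40, 41, 8, 33, 29, 19, 27, 9] -> [40, 41, 8, 33] and [29, 19, 27, 9]
  Split: [40, 41, 8, 33] -> [40, 41] and [8, 33]
    Split: [40, 41] -> [40] and [41]
    Merge: [40] + [41] -> [40, 41]
    Split: [8, 33] -> [8] and [33]
    Merge: [8] + [33] -> [8, 33]
  Merge: [40, 41] + [8, 33] -> [8, 33, 40, 41]
  Split: [29, 19, 27, 9] -> [29, 19] and [27, 9]
    Split: [29, 19] -> [29] and [19]
    Merge: [29] + [19] -> [19, 29]
    Split: [27, 9] -> [27] and [9]
    Merge: [27] + [9] -> [9, 27]
  Merge: [19, 29] + [9, 27] -> [9, 19, 27, 29]
Merge: [8, 33, 40, 41] + [9, 19, 27, 29] -> [8, 9, 19, 27, 29, 33, 40, 41]

Final sorted array: [8, 9, 19, 27, 29, 33, 40, 41]

The merge sort proceeds by recursively splitting the array and merging sorted halves.
After all merges, the sorted array is [8, 9, 19, 27, 29, 33, 40, 41].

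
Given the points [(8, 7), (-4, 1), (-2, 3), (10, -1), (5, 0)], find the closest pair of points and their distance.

Computing all pairwise distances among 5 points:

d((8, 7), (-4, 1)) = 13.4164
d((8, 7), (-2, 3)) = 10.7703
d((8, 7), (10, -1)) = 8.2462
d((8, 7), (5, 0)) = 7.6158
d((-4, 1), (-2, 3)) = 2.8284 <-- minimum
d((-4, 1), (10, -1)) = 14.1421
d((-4, 1), (5, 0)) = 9.0554
d((-2, 3), (10, -1)) = 12.6491
d((-2, 3), (5, 0)) = 7.6158
d((10, -1), (5, 0)) = 5.099

Closest pair: (-4, 1) and (-2, 3) with distance 2.8284

The closest pair is (-4, 1) and (-2, 3) with Euclidean distance 2.8284. For 5 points, brute-force pairwise comparison is shown above. For large n, the divide-and-conquer algorithm (sort by x, recurse on halves, check the dividing strip) achieves O(n log n).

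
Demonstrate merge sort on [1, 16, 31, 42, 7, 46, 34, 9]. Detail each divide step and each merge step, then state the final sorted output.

Merge sort trace:

Split: [1, 16, 31, 42, 7, 46, 34, 9] -> [1, 16, 31, 42] and [7, 46, 34, 9]
  Split: [1, 16, 31, 42] -> [1, 16] and [31, 42]
    Split: [1, 16] -> [1] and [16]
    Merge: [1] + [16] -> [1, 16]
    Split: [31, 42] -> [31] and [42]
    Merge: [31] + [42] -> [31, 42]
  Merge: [1, 16] + [31, 42] -> [1, 16, 31, 42]
  Split: [7, 46, 34, 9] -> [7, 46] and [34, 9]
    Split: [7, 46] -> [7] and [46]
    Merge: [7] + [46] -> [7, 46]
    Split: [34, 9] -> [34] and [9]
    Merge: [34] + [9] -> [9, 34]
  Merge: [7, 46] + [9, 34] -> [7, 9, 34, 46]
Merge: [1, 16, 31, 42] + [7, 9, 34, 46] -> [1, 7, 9, 16, 31, 34, 42, 46]

Final sorted array: [1, 7, 9, 16, 31, 34, 42, 46]

The merge sort proceeds by recursively splitting the array and merging sorted halves.
After all merges, the sorted array is [1, 7, 9, 16, 31, 34, 42, 46].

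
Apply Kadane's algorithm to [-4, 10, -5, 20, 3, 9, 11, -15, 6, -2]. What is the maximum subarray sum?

Using Kadane's algorithm on [-4, 10, -5, 20, 3, 9, 11, -15, 6, -2]:

Scanning through the array:
Position 1 (value 10): max_ending_here = 10, max_so_far = 10
Position 2 (value -5): max_ending_here = 5, max_so_far = 10
Position 3 (value 20): max_ending_here = 25, max_so_far = 25
Position 4 (value 3): max_ending_here = 28, max_so_far = 28
Position 5 (value 9): max_ending_here = 37, max_so_far = 37
Position 6 (value 11): max_ending_here = 48, max_so_far = 48
Position 7 (value -15): max_ending_here = 33, max_so_far = 48
Position 8 (value 6): max_ending_here = 39, max_so_far = 48
Position 9 (value -2): max_ending_here = 37, max_so_far = 48

Maximum subarray: [10, -5, 20, 3, 9, 11]
Maximum sum: 48

The maximum subarray is [10, -5, 20, 3, 9, 11] with sum 48. This subarray runs from index 1 to index 6.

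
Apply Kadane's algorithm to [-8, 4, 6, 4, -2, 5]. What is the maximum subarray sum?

Using Kadane's algorithm on [-8, 4, 6, 4, -2, 5]:

Scanning through the array:
Position 1 (value 4): max_ending_here = 4, max_so_far = 4
Position 2 (value 6): max_ending_here = 10, max_so_far = 10
Position 3 (value 4): max_ending_here = 14, max_so_far = 14
Position 4 (value -2): max_ending_here = 12, max_so_far = 14
Position 5 (value 5): max_ending_here = 17, max_so_far = 17

Maximum subarray: [4, 6, 4, -2, 5]
Maximum sum: 17

The maximum subarray is [4, 6, 4, -2, 5] with sum 17. This subarray runs from index 1 to index 5.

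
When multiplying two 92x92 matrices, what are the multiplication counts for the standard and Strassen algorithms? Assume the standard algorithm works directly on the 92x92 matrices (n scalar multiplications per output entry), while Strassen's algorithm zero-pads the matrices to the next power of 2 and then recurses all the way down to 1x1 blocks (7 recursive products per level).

Matrix multiplication for 92x92 matrices:

Strassen's algorithm requires power-of-2 dimensions. Pad 92x92 to 128x128 (next power of 2).

Standard algorithm: 92^3 = 778688 multiplications
Strassen's algorithm: 7^(log2(128)) = 7^7 = 823543 multiplications
Difference: 778688 - 823543 = -44855 (Strassen uses MORE here due to padding overhead — for small or just-over-power-of-2 n, padding can outweigh the per-level savings)

Standard: 778688 multiplications (92^3). Strassen: 823543 multiplications (7^7, after padding to 128x128). Strassen reduces 8 recursive multiplications to 7 at each level.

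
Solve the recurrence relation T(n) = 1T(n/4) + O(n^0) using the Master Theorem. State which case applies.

Master Theorem for T(n) = 1T(n/4) + O(n^0):

a = 1, b = 4, c = 0
log_b(a) = log_4(1) = 0.0000

Case 2: c = 0 = log_4(1) = 0.0000
T(n) = O(n^0 log n) = O(log n)

For T(n) = 1T(n/4) + O(n^0): log_4(1) = 0.0000. This is Case 2 of the Master Theorem (c = log_b(a), equal work at all levels), giving O(log n).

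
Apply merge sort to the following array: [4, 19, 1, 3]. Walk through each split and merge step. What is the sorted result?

Merge sort trace:

Split: [4, 19, 1, 3] -> [4, 19] and [1, 3]
  Split: [4, 19] -> [4] and [19]
  Merge: [4] + [19] -> [4, 19]
  Split: [1, 3] -> [1] and [3]
  Merge: [1] + [3] -> [1, 3]
Merge: [4, 19] + [1, 3] -> [1, 3, 4, 19]

Final sorted array: [1, 3, 4, 19]

The merge sort proceeds by recursively splitting the array and merging sorted halves.
After all merges, the sorted array is [1, 3, 4, 19].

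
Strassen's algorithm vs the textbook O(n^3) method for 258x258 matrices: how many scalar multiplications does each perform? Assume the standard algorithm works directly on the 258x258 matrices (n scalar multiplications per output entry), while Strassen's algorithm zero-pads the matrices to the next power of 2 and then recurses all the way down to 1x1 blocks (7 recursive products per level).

Matrix multiplication for 258x258 matrices:

Strassen's algorithm requires power-of-2 dimensions. Pad 258x258 to 512x512 (next power of 2).

Standard algorithm: 258^3 = 17173512 multiplications
Strassen's algorithm: 7^(log2(512)) = 7^9 = 40353607 multiplications
Difference: 17173512 - 40353607 = -23180095 (Strassen uses MORE here due to padding overhead — for small or just-over-power-of-2 n, padding can outweigh the per-level savings)

Standard: 17173512 multiplications (258^3). Strassen: 40353607 multiplications (7^9, after padding to 512x512). Strassen reduces 8 recursive multiplications to 7 at each level.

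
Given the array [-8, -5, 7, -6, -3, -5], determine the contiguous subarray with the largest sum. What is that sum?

Using Kadane's algorithm on [-8, -5, 7, -6, -3, -5]:

Scanning through the array:
Position 1 (value -5): max_ending_here = -5, max_so_far = -5
Position 2 (value 7): max_ending_here = 7, max_so_far = 7
Position 3 (value -6): max_ending_here = 1, max_so_far = 7
Position 4 (value -3): max_ending_here = -2, max_so_far = 7
Position 5 (value -5): max_ending_here = -5, max_so_far = 7

Maximum subarray: [7]
Maximum sum: 7

The maximum subarray is [7] with sum 7. This subarray runs from index 2 to index 2.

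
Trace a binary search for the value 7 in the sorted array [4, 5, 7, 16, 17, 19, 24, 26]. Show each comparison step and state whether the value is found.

Binary search for 7 in [4, 5, 7, 16, 17, 19, 24, 26]:

lo=0, hi=7, mid=3, arr[mid]=16 -> 16 > 7, search left half
lo=0, hi=2, mid=1, arr[mid]=5 -> 5 < 7, search right half
lo=2, hi=2, mid=2, arr[mid]=7 -> Found target at index 2!

Binary search finds 7 at index 2 after 3 comparisons. The search repeatedly halves the search space by comparing with the middle element.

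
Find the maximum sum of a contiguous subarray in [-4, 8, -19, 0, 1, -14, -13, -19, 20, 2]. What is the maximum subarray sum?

Using Kadane's algorithm on [-4, 8, -19, 0, 1, -14, -13, -19, 20, 2]:

Scanning through the array:
Position 1 (value 8): max_ending_here = 8, max_so_far = 8
Position 2 (value -19): max_ending_here = -11, max_so_far = 8
Position 3 (value 0): max_ending_here = 0, max_so_far = 8
Position 4 (value 1): max_ending_here = 1, max_so_far = 8
Position 5 (value -14): max_ending_here = -13, max_so_far = 8
Position 6 (value -13): max_ending_here = -13, max_so_far = 8
Position 7 (value -19): max_ending_here = -19, max_so_far = 8
Position 8 (value 20): max_ending_here = 20, max_so_far = 20
Position 9 (value 2): max_ending_here = 22, max_so_far = 22

Maximum subarray: [20, 2]
Maximum sum: 22

The maximum subarray is [20, 2] with sum 22. This subarray runs from index 8 to index 9.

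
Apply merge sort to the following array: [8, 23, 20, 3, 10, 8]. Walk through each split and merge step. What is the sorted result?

Merge sort trace:

Split: [8, 23, 20, 3, 10, 8] -> [8, 23, 20] and [3, 10, 8]
  Split: [8, 23, 20] -> [8] and [23, 20]
    Split: [23, 20] -> [23] and [20]
    Merge: [23] + [20] -> [20, 23]
  Merge: [8] + [20, 23] -> [8, 20, 23]
  Split: [3, 10, 8] -> [3] and [10, 8]
    Split: [10, 8] -> [10] and [8]
    Merge: [10] + [8] -> [8, 10]
  Merge: [3] + [8, 10] -> [3, 8, 10]
Merge: [8, 20, 23] + [3, 8, 10] -> [3, 8, 8, 10, 20, 23]

Final sorted array: [3, 8, 8, 10, 20, 23]

The merge sort proceeds by recursively splitting the array and merging sorted halves.
After all merges, the sorted array is [3, 8, 8, 10, 20, 23].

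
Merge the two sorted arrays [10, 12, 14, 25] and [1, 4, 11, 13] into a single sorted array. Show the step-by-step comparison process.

Merging process:

Compare 10 vs 1: take 1 from right. Merged: [1]
Compare 10 vs 4: take 4 from right. Merged: [1, 4]
Compare 10 vs 11: take 10 from left. Merged: [1, 4, 10]
Compare 12 vs 11: take 11 from right. Merged: [1, 4, 10, 11]
Compare 12 vs 13: take 12 from left. Merged: [1, 4, 10, 11, 12]
Compare 14 vs 13: take 13 from right. Merged: [1, 4, 10, 11, 12, 13]
Append remaining from left: [14, 25]. Merged: [1, 4, 10, 11, 12, 13, 14, 25]

Final merged array: [1, 4, 10, 11, 12, 13, 14, 25]
Total comparisons: 6

The merged array is [1, 4, 10, 11, 12, 13, 14, 25], requiring 6 comparisons. The merge step runs in O(n) time where n is the total number of elements.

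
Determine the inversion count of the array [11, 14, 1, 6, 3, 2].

Finding inversions in [11, 14, 1, 6, 3, 2]:

(0, 2): arr[0]=11 > arr[2]=1
(0, 3): arr[0]=11 > arr[3]=6
(0, 4): arr[0]=11 > arr[4]=3
(0, 5): arr[0]=11 > arr[5]=2
(1, 2): arr[1]=14 > arr[2]=1
(1, 3): arr[1]=14 > arr[3]=6
(1, 4): arr[1]=14 > arr[4]=3
(1, 5): arr[1]=14 > arr[5]=2
(3, 4): arr[3]=6 > arr[4]=3
(3, 5): arr[3]=6 > arr[5]=2
(4, 5): arr[4]=3 > arr[5]=2

Total inversions: 11

The array has 11 inversion(s): (0,2), (0,3), (0,4), (0,5), (1,2), (1,3), (1,4), (1,5), (3,4), (3,5), (4,5). Each pair (i,j) satisfies i < j and arr[i] > arr[j].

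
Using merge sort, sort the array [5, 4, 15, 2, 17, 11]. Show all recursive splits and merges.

Merge sort trace:

Split: [5, 4, 15, 2, 17, 11] -> [5, 4, 15] and [2, 17, 11]
  Split: [5, 4, 15] -> [5] and [4, 15]
    Split: [4, 15] -> [4] and [15]
    Merge: [4] + [15] -> [4, 15]
  Merge: [5] + [4, 15] -> [4, 5, 15]
  Split: [2, 17, 11] -> [2] and [17, 11]
    Split: [17, 11] -> [17] and [11]
    Merge: [17] + [11] -> [11, 17]
  Merge: [2] + [11, 17] -> [2, 11, 17]
Merge: [4, 5, 15] + [2, 11, 17] -> [2, 4, 5, 11, 15, 17]

Final sorted array: [2, 4, 5, 11, 15, 17]

The merge sort proceeds by recursively splitting the array and merging sorted halves.
After all merges, the sorted array is [2, 4, 5, 11, 15, 17].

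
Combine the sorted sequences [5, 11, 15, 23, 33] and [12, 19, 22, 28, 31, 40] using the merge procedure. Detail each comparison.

Merging process:

Compare 5 vs 12: take 5 from left. Merged: [5]
Compare 11 vs 12: take 11 from left. Merged: [5, 11]
Compare 15 vs 12: take 12 from right. Merged: [5, 11, 12]
Compare 15 vs 19: take 15 from left. Merged: [5, 11, 12, 15]
Compare 23 vs 19: take 19 from right. Merged: [5, 11, 12, 15, 19]
Compare 23 vs 22: take 22 from right. Merged: [5, 11, 12, 15, 19, 22]
Compare 23 vs 28: take 23 from left. Merged: [5, 11, 12, 15, 19, 22, 23]
Compare 33 vs 28: take 28 from right. Merged: [5, 11, 12, 15, 19, 22, 23, 28]
Compare 33 vs 31: take 31 from right. Merged: [5, 11, 12, 15, 19, 22, 23, 28, 31]
Compare 33 vs 40: take 33 from left. Merged: [5, 11, 12, 15, 19, 22, 23, 28, 31, 33]
Append remaining from right: [40]. Merged: [5, 11, 12, 15, 19, 22, 23, 28, 31, 33, 40]

Final merged array: [5, 11, 12, 15, 19, 22, 23, 28, 31, 33, 40]
Total comparisons: 10

The merged array is [5, 11, 12, 15, 19, 22, 23, 28, 31, 33, 40], requiring 10 comparisons. The merge step runs in O(n) time where n is the total number of elements.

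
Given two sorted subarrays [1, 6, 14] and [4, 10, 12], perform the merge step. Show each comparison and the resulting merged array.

Merging process:

Compare 1 vs 4: take 1 from left. Merged: [1]
Compare 6 vs 4: take 4 from right. Merged: [1, 4]
Compare 6 vs 10: take 6 from left. Merged: [1, 4, 6]
Compare 14 vs 10: take 10 from right. Merged: [1, 4, 6, 10]
Compare 14 vs 12: take 12 from right. Merged: [1, 4, 6, 10, 12]
Append remaining from left: [14]. Merged: [1, 4, 6, 10, 12, 14]

Final merged array: [1, 4, 6, 10, 12, 14]
Total comparisons: 5

The merged array is [1, 4, 6, 10, 12, 14], requiring 5 comparisons. The merge step runs in O(n) time where n is the total number of elements.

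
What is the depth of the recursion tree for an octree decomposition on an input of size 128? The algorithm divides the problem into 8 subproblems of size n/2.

For divide and conquer with division factor 2:

Problem sizes at each level:
Level 0: 128
Level 1: 64
Level 2: 32
Level 3: 16
Level 4: 8
Level 5: 4
Level 6: 2
Level 7: 1

The root is level 0 and the size-1 base case is level 7 (the tree spans levels 0 through 7, i.e. 8 levels counting the root), so the depth is the number of divisions: log_2(128) = 7

The recursion tree depth is log_2(128) = 7. At each level, the problem size is divided by 2, so it takes 7 divisions to reduce to a base case of size 1. The algorithm makes 8 recursive calls at each level.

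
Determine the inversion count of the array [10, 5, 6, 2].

Finding inversions in [10, 5, 6, 2]:

(0, 1): arr[0]=10 > arr[1]=5
(0, 2): arr[0]=10 > arr[2]=6
(0, 3): arr[0]=10 > arr[3]=2
(1, 3): arr[1]=5 > arr[3]=2
(2, 3): arr[2]=6 > arr[3]=2

Total inversions: 5

The array has 5 inversion(s): (0,1), (0,2), (0,3), (1,3), (2,3). Each pair (i,j) satisfies i < j and arr[i] > arr[j].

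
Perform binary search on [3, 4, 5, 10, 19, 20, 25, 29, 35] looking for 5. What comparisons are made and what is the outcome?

Binary search for 5 in [3, 4, 5, 10, 19, 20, 25, 29, 35]:

lo=0, hi=8, mid=4, arr[mid]=19 -> 19 > 5, search left half
lo=0, hi=3, mid=1, arr[mid]=4 -> 4 < 5, search right half
lo=2, hi=3, mid=2, arr[mid]=5 -> Found target at index 2!

Binary search finds 5 at index 2 after 3 comparisons. The search repeatedly halves the search space by comparing with the middle element.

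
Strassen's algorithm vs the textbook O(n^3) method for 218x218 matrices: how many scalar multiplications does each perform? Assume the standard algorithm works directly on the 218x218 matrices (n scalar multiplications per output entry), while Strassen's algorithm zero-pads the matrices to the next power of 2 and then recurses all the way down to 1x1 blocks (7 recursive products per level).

Matrix multiplication for 218x218 matrices:

Strassen's algorithm requires power-of-2 dimensions. Pad 218x218 to 256x256 (next power of 2).

Standard algorithm: 218^3 = 10360232 multiplications
Strassen's algorithm: 7^(log2(256)) = 7^8 = 5764801 multiplications
Savings: 10360232 - 5764801 = 4595431 multiplications

Standard: 10360232 multiplications (218^3). Strassen: 5764801 multiplications (7^8, after padding to 256x256). Strassen reduces 8 recursive multiplications to 7 at each level.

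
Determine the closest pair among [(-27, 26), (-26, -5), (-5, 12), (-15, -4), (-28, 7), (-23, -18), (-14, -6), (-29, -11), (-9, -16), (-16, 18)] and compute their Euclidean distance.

Computing all pairwise distances among 10 points:

d((-27, 26), (-26, -5)) = 31.0161
d((-27, 26), (-5, 12)) = 26.0768
d((-27, 26), (-15, -4)) = 32.311
d((-27, 26), (-28, 7)) = 19.0263
d((-27, 26), (-23, -18)) = 44.1814
d((-27, 26), (-14, -6)) = 34.5398
d((-27, 26), (-29, -11)) = 37.054
d((-27, 26), (-9, -16)) = 45.6946
d((-27, 26), (-16, 18)) = 13.6015
d((-26, -5), (-5, 12)) = 27.0185
d((-26, -5), (-15, -4)) = 11.0454
d((-26, -5), (-28, 7)) = 12.1655
d((-26, -5), (-23, -18)) = 13.3417
d((-26, -5), (-14, -6)) = 12.0416
d((-26, -5), (-29, -11)) = 6.7082
d((-26, -5), (-9, -16)) = 20.2485
d((-26, -5), (-16, 18)) = 25.0799
d((-5, 12), (-15, -4)) = 18.868
d((-5, 12), (-28, 7)) = 23.5372
d((-5, 12), (-23, -18)) = 34.9857
d((-5, 12), (-14, -6)) = 20.1246
d((-5, 12), (-29, -11)) = 33.2415
d((-5, 12), (-9, -16)) = 28.2843
d((-5, 12), (-16, 18)) = 12.53
d((-15, -4), (-28, 7)) = 17.0294
d((-15, -4), (-23, -18)) = 16.1245
d((-15, -4), (-14, -6)) = 2.2361 <-- minimum
d((-15, -4), (-29, -11)) = 15.6525
d((-15, -4), (-9, -16)) = 13.4164
d((-15, -4), (-16, 18)) = 22.0227
d((-28, 7), (-23, -18)) = 25.4951
d((-28, 7), (-14, -6)) = 19.105
d((-28, 7), (-29, -11)) = 18.0278
d((-28, 7), (-9, -16)) = 29.8329
d((-28, 7), (-16, 18)) = 16.2788
d((-23, -18), (-14, -6)) = 15.0
d((-23, -18), (-29, -11)) = 9.2195
d((-23, -18), (-9, -16)) = 14.1421
d((-23, -18), (-16, 18)) = 36.6742
d((-14, -6), (-29, -11)) = 15.8114
d((-14, -6), (-9, -16)) = 11.1803
d((-14, -6), (-16, 18)) = 24.0832
d((-29, -11), (-9, -16)) = 20.6155
d((-29, -11), (-16, 18)) = 31.7805
d((-9, -16), (-16, 18)) = 34.7131

Closest pair: (-15, -4) and (-14, -6) with distance 2.2361

The closest pair is (-15, -4) and (-14, -6) with Euclidean distance 2.2361. For 10 points, brute-force pairwise comparison is shown above. For large n, the divide-and-conquer algorithm (sort by x, recurse on halves, check the dividing strip) achieves O(n log n).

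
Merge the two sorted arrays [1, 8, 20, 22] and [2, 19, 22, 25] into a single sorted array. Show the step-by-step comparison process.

Merging process:

Compare 1 vs 2: take 1 from left. Merged: [1]
Compare 8 vs 2: take 2 from right. Merged: [1, 2]
Compare 8 vs 19: take 8 from left. Merged: [1, 2, 8]
Compare 20 vs 19: take 19 from right. Merged: [1, 2, 8, 19]
Compare 20 vs 22: take 20 from left. Merged: [1, 2, 8, 19, 20]
Compare 22 vs 22: take 22 from left. Merged: [1, 2, 8, 19, 20, 22]
Append remaining from right: [22, 25]. Merged: [1, 2, 8, 19, 20, 22, 22, 25]

Final merged array: [1, 2, 8, 19, 20, 22, 22, 25]
Total comparisons: 6

The merged array is [1, 2, 8, 19, 20, 22, 22, 25], requiring 6 comparisons. The merge step runs in O(n) time where n is the total number of elements.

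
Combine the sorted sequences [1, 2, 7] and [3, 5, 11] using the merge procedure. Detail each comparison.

Merging process:

Compare 1 vs 3: take 1 from left. Merged: [1]
Compare 2 vs 3: take 2 from left. Merged: [1, 2]
Compare 7 vs 3: take 3 from right. Merged: [1, 2, 3]
Compare 7 vs 5: take 5 from right. Merged: [1, 2, 3, 5]
Compare 7 vs 11: take 7 from left. Merged: [1, 2, 3, 5, 7]
Append remaining from right: [11]. Merged: [1, 2, 3, 5, 7, 11]

Final merged array: [1, 2, 3, 5, 7, 11]
Total comparisons: 5

The merged array is [1, 2, 3, 5, 7, 11], requiring 5 comparisons. The merge step runs in O(n) time where n is the total number of elements.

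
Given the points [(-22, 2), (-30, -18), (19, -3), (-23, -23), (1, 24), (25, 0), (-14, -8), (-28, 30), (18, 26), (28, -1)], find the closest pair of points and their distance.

Computing all pairwise distances among 10 points:

d((-22, 2), (-30, -18)) = 21.5407
d((-22, 2), (19, -3)) = 41.3038
d((-22, 2), (-23, -23)) = 25.02
d((-22, 2), (1, 24)) = 31.8277
d((-22, 2), (25, 0)) = 47.0425
d((-22, 2), (-14, -8)) = 12.8062
d((-22, 2), (-28, 30)) = 28.6356
d((-22, 2), (18, 26)) = 46.6476
d((-22, 2), (28, -1)) = 50.0899
d((-30, -18), (19, -3)) = 51.2445
d((-30, -18), (-23, -23)) = 8.6023
d((-30, -18), (1, 24)) = 52.2015
d((-30, -18), (25, 0)) = 57.8705
d((-30, -18), (-14, -8)) = 18.868
d((-30, -18), (-28, 30)) = 48.0416
d((-30, -18), (18, 26)) = 65.1153
d((-30, -18), (28, -1)) = 60.4401
d((19, -3), (-23, -23)) = 46.5188
d((19, -3), (1, 24)) = 32.45
d((19, -3), (25, 0)) = 6.7082
d((19, -3), (-14, -8)) = 33.3766
d((19, -3), (-28, 30)) = 57.4282
d((19, -3), (18, 26)) = 29.0172
d((19, -3), (28, -1)) = 9.2195
d((-23, -23), (1, 24)) = 52.7731
d((-23, -23), (25, 0)) = 53.2259
d((-23, -23), (-14, -8)) = 17.4929
d((-23, -23), (-28, 30)) = 53.2353
d((-23, -23), (18, 26)) = 63.8905
d((-23, -23), (28, -1)) = 55.5428
d((1, 24), (25, 0)) = 33.9411
d((1, 24), (-14, -8)) = 35.3412
d((1, 24), (-28, 30)) = 29.6142
d((1, 24), (18, 26)) = 17.1172
d((1, 24), (28, -1)) = 36.7967
d((25, 0), (-14, -8)) = 39.8121
d((25, 0), (-28, 30)) = 60.9016
d((25, 0), (18, 26)) = 26.9258
d((25, 0), (28, -1)) = 3.1623 <-- minimum
d((-14, -8), (-28, 30)) = 40.4969
d((-14, -8), (18, 26)) = 46.6905
d((-14, -8), (28, -1)) = 42.5793
d((-28, 30), (18, 26)) = 46.1736
d((-28, 30), (28, -1)) = 64.0078
d((18, 26), (28, -1)) = 28.7924

Closest pair: (25, 0) and (28, -1) with distance 3.1623

The closest pair is (25, 0) and (28, -1) with Euclidean distance 3.1623. For 10 points, brute-force pairwise comparison is shown above. For large n, the divide-and-conquer algorithm (sort by x, recurse on halves, check the dividing strip) achieves O(n log n).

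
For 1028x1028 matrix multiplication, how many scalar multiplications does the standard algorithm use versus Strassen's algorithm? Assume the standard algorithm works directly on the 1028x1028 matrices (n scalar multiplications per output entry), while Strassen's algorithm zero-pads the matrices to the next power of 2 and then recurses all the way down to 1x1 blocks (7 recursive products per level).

Matrix multiplication for 1028x1028 matrices:

Strassen's algorithm requires power-of-2 dimensions. Pad 1028x1028 to 2048x2048 (next power of 2).

Standard algorithm: 1028^3 = 1086373952 multiplications
Strassen's algorithm: 7^(log2(2048)) = 7^11 = 1977326743 multiplications
Difference: 1086373952 - 1977326743 = -890952791 (Strassen uses MORE here due to padding overhead — for small or just-over-power-of-2 n, padding can outweigh the per-level savings)

Standard: 1086373952 multiplications (1028^3). Strassen: 1977326743 multiplications (7^11, after padding to 2048x2048). Strassen reduces 8 recursive multiplications to 7 at each level.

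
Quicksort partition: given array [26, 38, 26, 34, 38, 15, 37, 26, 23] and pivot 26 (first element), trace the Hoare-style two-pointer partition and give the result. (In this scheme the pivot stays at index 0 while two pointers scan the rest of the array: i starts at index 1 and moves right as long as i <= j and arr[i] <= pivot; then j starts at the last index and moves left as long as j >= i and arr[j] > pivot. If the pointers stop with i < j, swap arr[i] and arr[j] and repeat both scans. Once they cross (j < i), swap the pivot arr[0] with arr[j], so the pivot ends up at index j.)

Hoare-style two-pointer partition with pivot = 26:

Initial array: [26, 38, 26, 34, 38, 15, 37, 26, 23]

Pointers start at i = 1, j = 8.
i stops at index 1 (arr[1]=38 > 26), j stops at index 8 (arr[8]=23 <= 26): swap arr[1] and arr[8], array becomes [26, 23, 26, 34, 38, 15, 37, 26, 38]
i stops at index 3 (arr[3]=34 > 26), j stops at index 7 (arr[7]=26 <= 26): swap arr[3] and arr[7], array becomes [26, 23, 26, 26, 38, 15, 37, 34, 38]
i stops at index 4 (arr[4]=38 > 26), j stops at index 5 (arr[5]=15 <= 26): swap arr[4] and arr[5], array becomes [26, 23, 26, 26, 15, 38, 37, 34, 38]
i ends at 5, j ends at 4: the pointers have crossed (j < i), so scanning stops.

Swap pivot arr[0] with arr[4] to place pivot at position 4: [15, 23, 26, 26, 26, 38, 37, 34, 38]
Pivot position: 4

After partitioning with pivot 26, the array becomes [15, 23, 26, 26, 26, 38, 37, 34, 38]. The pivot is placed at index 4. All elements to the left of the pivot are <= 26, and all elements to the right are > 26.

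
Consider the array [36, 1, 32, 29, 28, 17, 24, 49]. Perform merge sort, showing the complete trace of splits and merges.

Merge sort trace:

Split: [36, 1, 32, 29, 28, 17, 24, 49] -> [36, 1, 32, 29] and [28, 17, 24, 49]
  Split: [36, 1, 32, 29] -> [36, 1] and [32, 29]
    Split: [36, 1] -> [36] and [1]
    Merge: [36] + [1] -> [1, 36]
    Split: [32, 29] -> [32] and [29]
    Merge: [32] + [29] -> [29, 32]
  Merge: [1, 36] + [29, 32] -> [1, 29, 32, 36]
  Split: [28, 17, 24, 49] -> [28, 17] and [24, 49]
    Split: [28, 17] -> [28] and [17]
    Merge: [28] + [17] -> [17, 28]
    Split: [24, 49] -> [24] and [49]
    Merge: [24] + [49] -> [24, 49]
  Merge: [17, 28] + [24, 49] -> [17, 24, 28, 49]
Merge: [1, 29, 32, 36] + [17, 24, 28, 49] -> [1, 17, 24, 28, 29, 32, 36, 49]

Final sorted array: [1, 17, 24, 28, 29, 32, 36, 49]

The merge sort proceeds by recursively splitting the array and merging sorted halves.
After all merges, the sorted array is [1, 17, 24, 28, 29, 32, 36, 49].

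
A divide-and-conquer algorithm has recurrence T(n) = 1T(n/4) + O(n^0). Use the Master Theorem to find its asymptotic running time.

Master Theorem for T(n) = 1T(n/4) + O(n^0):

a = 1, b = 4, c = 0
log_b(a) = log_4(1) = 0.0000

Case 2: c = 0 = log_4(1) = 0.0000
T(n) = O(n^0 log n) = O(log n)

For T(n) = 1T(n/4) + O(n^0): log_4(1) = 0.0000. This is Case 2 of the Master Theorem (c = log_b(a), equal work at all levels), giving O(log n).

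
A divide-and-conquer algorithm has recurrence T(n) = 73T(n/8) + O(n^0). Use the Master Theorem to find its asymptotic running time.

Master Theorem for T(n) = 73T(n/8) + O(n^0):

a = 73, b = 8, c = 0
log_b(a) = log_8(73) = 2.0633

Case 1: c = 0 < log_8(73) = 2.0633
T(n) = O(n^(log_8 73))

For T(n) = 73T(n/8) + O(n^0): log_8(73) = 2.0633. This is Case 1 of the Master Theorem (c < log_b(a), work dominated by leaves), giving O(n^(log_8 73)).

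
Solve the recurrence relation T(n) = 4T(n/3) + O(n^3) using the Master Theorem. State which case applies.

Master Theorem for T(n) = 4T(n/3) + O(n^3):

a = 4, b = 3, c = 3
log_b(a) = log_3(4) = 1.2619

Case 3: c = 3 > log_3(4) = 1.2619
T(n) = O(n^3) = O(n^3)

For T(n) = 4T(n/3) + O(n^3): log_3(4) = 1.2619. This is Case 3 of the Master Theorem (c > log_b(a), work dominated by root), giving O(n^3).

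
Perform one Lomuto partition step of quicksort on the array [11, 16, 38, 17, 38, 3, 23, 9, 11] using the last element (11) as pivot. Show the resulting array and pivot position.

Lomuto partition with pivot = 11:

Initial array: [11, 16, 38, 17, 38, 3, 23, 9, 11]

arr[0]=11 <= 11: swap with position 0, array becomes [11, 16, 38, 17, 38, 3, 23, 9, 11]
arr[1]=16 > 11: no swap
arr[2]=38 > 11: no swap
arr[3]=17 > 11: no swap
arr[4]=38 > 11: no swap
arr[5]=3 <= 11: swap with position 1, array becomes [11, 3, 38, 17, 38, 16, 23, 9, 11]
arr[6]=23 > 11: no swap
arr[7]=9 <= 11: swap with position 2, array becomes [11, 3, 9, 17, 38, 16, 23, 38, 11]

Place pivot at position 3: [11, 3, 9, 11, 38, 16, 23, 38, 17]
Pivot position: 3

After partitioning with pivot 11, the array becomes [11, 3, 9, 11, 38, 16, 23, 38, 17]. The pivot is placed at index 3. All elements to the left of the pivot are <= 11, and all elements to the right are > 11.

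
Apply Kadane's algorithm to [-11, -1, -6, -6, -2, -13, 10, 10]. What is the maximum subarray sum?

Using Kadane's algorithm on [-11, -1, -6, -6, -2, -13, 10, 10]:

Scanning through the array:
Position 1 (value -1): max_ending_here = -1, max_so_far = -1
Position 2 (value -6): max_ending_here = -6, max_so_far = -1
Position 3 (value -6): max_ending_here = -6, max_so_far = -1
Position 4 (value -2): max_ending_here = -2, max_so_far = -1
Position 5 (value -13): max_ending_here = -13, max_so_far = -1
Position 6 (value 10): max_ending_here = 10, max_so_far = 10
Position 7 (value 10): max_ending_here = 20, max_so_far = 20

Maximum subarray: [10, 10]
Maximum sum: 20

The maximum subarray is [10, 10] with sum 20. This subarray runs from index 6 to index 7.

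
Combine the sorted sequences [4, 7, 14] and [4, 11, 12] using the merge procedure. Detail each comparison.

Merging process:

Compare 4 vs 4: take 4 from left. Merged: [4]
Compare 7 vs 4: take 4 from right. Merged: [4, 4]
Compare 7 vs 11: take 7 from left. Merged: [4, 4, 7]
Compare 14 vs 11: take 11 from right. Merged: [4, 4, 7, 11]
Compare 14 vs 12: take 12 from right. Merged: [4, 4, 7, 11, 12]
Append remaining from left: [14]. Merged: [4, 4, 7, 11, 12, 14]

Final merged array: [4, 4, 7, 11, 12, 14]
Total comparisons: 5

The merged array is [4, 4, 7, 11, 12, 14], requiring 5 comparisons. The merge step runs in O(n) time where n is the total number of elements.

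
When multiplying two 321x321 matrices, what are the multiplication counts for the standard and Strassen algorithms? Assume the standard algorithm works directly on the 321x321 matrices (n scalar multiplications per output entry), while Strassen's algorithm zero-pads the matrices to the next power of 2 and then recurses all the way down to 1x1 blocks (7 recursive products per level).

Matrix multiplication for 321x321 matrices:

Strassen's algorithm requires power-of-2 dimensions. Pad 321x321 to 512x512 (next power of 2).

Standard algorithm: 321^3 = 33076161 multiplications
Strassen's algorithm: 7^(log2(512)) = 7^9 = 40353607 multiplications
Difference: 33076161 - 40353607 = -7277446 (Strassen uses MORE here due to padding overhead — for small or just-over-power-of-2 n, padding can outweigh the per-level savings)

Standard: 33076161 multiplications (321^3). Strassen: 40353607 multiplications (7^9, after padding to 512x512). Strassen reduces 8 recursive multiplications to 7 at each level.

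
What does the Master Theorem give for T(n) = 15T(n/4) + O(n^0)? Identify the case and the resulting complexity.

Master Theorem for T(n) = 15T(n/4) + O(n^0):

a = 15, b = 4, c = 0
log_b(a) = log_4(15) = 1.9534

Case 1: c = 0 < log_4(15) = 1.9534
T(n) = O(n^(log_4 15))

For T(n) = 15T(n/4) + O(n^0): log_4(15) = 1.9534. This is Case 1 of the Master Theorem (c < log_b(a), work dominated by leaves), giving O(n^(log_4 15)).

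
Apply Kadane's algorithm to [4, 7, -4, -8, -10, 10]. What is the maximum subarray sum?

Using Kadane's algorithm on [4, 7, -4, -8, -10, 10]:

Scanning through the array:
Position 1 (value 7): max_ending_here = 11, max_so_far = 11
Position 2 (value -4): max_ending_here = 7, max_so_far = 11
Position 3 (value -8): max_ending_here = -1, max_so_far = 11
Position 4 (value -10): max_ending_here = -10, max_so_far = 11
Position 5 (value 10): max_ending_here = 10, max_so_far = 11

Maximum subarray: [4, 7]
Maximum sum: 11

The maximum subarray is [4, 7] with sum 11. This subarray runs from index 0 to index 1.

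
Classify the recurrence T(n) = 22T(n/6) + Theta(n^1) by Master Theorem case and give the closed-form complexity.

Master Theorem for T(n) = 22T(n/6) + O(n^1):

a = 22, b = 6, c = 1
log_b(a) = log_6(22) = 1.7251

Case 1: c = 1 < log_6(22) = 1.7251
T(n) = O(n^(log_6 22))

For T(n) = 22T(n/6) + O(n^1): log_6(22) = 1.7251. This is Case 1 of the Master Theorem (c < log_b(a), work dominated by leaves), giving O(n^(log_6 22)).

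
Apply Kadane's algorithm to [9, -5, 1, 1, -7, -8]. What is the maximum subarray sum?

Using Kadane's algorithm on [9, -5, 1, 1, -7, -8]:

Scanning through the array:
Position 1 (value -5): max_ending_here = 4, max_so_far = 9
Position 2 (value 1): max_ending_here = 5, max_so_far = 9
Position 3 (value 1): max_ending_here = 6, max_so_far = 9
Position 4 (value -7): max_ending_here = -1, max_so_far = 9
Position 5 (value -8): max_ending_here = -8, max_so_far = 9

Maximum subarray: [9]
Maximum sum: 9

The maximum subarray is [9] with sum 9. This subarray runs from index 0 to index 0.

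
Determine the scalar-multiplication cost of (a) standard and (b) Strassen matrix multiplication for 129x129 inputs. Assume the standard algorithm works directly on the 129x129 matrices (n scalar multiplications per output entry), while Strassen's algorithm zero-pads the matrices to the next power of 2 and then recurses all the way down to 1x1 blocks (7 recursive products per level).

Matrix multiplication for 129x129 matrices:

Strassen's algorithm requires power-of-2 dimensions. Pad 129x129 to 256x256 (next power of 2).

Standard algorithm: 129^3 = 2146689 multiplications
Strassen's algorithm: 7^(log2(256)) = 7^8 = 5764801 multiplications
Difference: 2146689 - 5764801 = -3618112 (Strassen uses MORE here due to padding overhead — for small or just-over-power-of-2 n, padding can outweigh the per-level savings)

Standard: 2146689 multiplications (129^3). Strassen: 5764801 multiplications (7^8, after padding to 256x256). Strassen reduces 8 recursive multiplications to 7 at each level.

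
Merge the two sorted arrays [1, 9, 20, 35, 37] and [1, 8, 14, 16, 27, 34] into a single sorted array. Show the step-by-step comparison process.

Merging process:

Compare 1 vs 1: take 1 from left. Merged: [1]
Compare 9 vs 1: take 1 from right. Merged: [1, 1]
Compare 9 vs 8: take 8 from right. Merged: [1, 1, 8]
Compare 9 vs 14: take 9 from left. Merged: [1, 1, 8, 9]
Compare 20 vs 14: take 14 from right. Merged: [1, 1, 8, 9, 14]
Compare 20 vs 16: take 16 from right. Merged: [1, 1, 8, 9, 14, 16]
Compare 20 vs 27: take 20 from left. Merged: [1, 1, 8, 9, 14, 16, 20]
Compare 35 vs 27: take 27 from right. Merged: [1, 1, 8, 9, 14, 16, 20, 27]
Compare 35 vs 34: take 34 from right. Merged: [1, 1, 8, 9, 14, 16, 20, 27, 34]
Append remaining from left: [35, 37]. Merged: [1, 1, 8, 9, 14, 16, 20, 27, 34, 35, 37]

Final merged array: [1, 1, 8, 9, 14, 16, 20, 27, 34, 35, 37]
Total comparisons: 9

The merged array is [1, 1, 8, 9, 14, 16, 20, 27, 34, 35, 37], requiring 9 comparisons. The merge step runs in O(n) time where n is the total number of elements.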